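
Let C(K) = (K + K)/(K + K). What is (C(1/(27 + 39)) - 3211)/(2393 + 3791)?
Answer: -1605/3092 ≈ -0.51908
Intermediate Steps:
C(K) = 1 (C(K) = (2*K)/((2*K)) = (2*K)*(1/(2*K)) = 1)
(C(1/(27 + 39)) - 3211)/(2393 + 3791) = (1 - 3211)/(2393 + 3791) = -3210/6184 = -3210*1/6184 = -1605/3092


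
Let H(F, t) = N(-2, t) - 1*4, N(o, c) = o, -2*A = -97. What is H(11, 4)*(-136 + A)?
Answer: 525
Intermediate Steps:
A = 97/2 (A = -½*(-97) = 97/2 ≈ 48.500)
H(F, t) = -6 (H(F, t) = -2 - 1*4 = -2 - 4 = -6)
H(11, 4)*(-136 + A) = -6*(-136 + 97/2) = -6*(-175/2) = 525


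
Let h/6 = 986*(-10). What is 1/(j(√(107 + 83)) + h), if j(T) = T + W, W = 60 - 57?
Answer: -59157/3499550459 - √190/3499550459 ≈ -1.6908e-5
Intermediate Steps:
W = 3
j(T) = 3 + T (j(T) = T + 3 = 3 + T)
h = -59160 (h = 6*(986*(-10)) = 6*(-9860) = -59160)
1/(j(√(107 + 83)) + h) = 1/((3 + √(107 + 83)) - 59160) = 1/((3 + √190) - 59160) = 1/(-59157 + √190)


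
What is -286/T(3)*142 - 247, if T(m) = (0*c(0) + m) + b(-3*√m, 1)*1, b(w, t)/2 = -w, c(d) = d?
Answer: 2951/3 - 7384*√3/3 ≈ -3279.5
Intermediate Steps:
b(w, t) = -2*w (b(w, t) = 2*(-w) = -2*w)
T(m) = m + 6*√m (T(m) = (0*0 + m) - (-6)*√m*1 = (0 + m) + (6*√m)*1 = m + 6*√m)
-286/T(3)*142 - 247 = -286/(3 + 6*√3)*142 - 247 = -40612/(3 + 6*√3) - 247 = -247 - 40612/(3 + 6*√3)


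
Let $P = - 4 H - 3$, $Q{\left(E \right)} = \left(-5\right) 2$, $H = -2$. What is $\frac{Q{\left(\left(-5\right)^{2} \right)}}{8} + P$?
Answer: $\frac{15}{4} \approx 3.75$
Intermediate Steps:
$Q{\left(E \right)} = -10$
$P = 5$ ($P = \left(-4\right) \left(-2\right) - 3 = 8 - 3 = 5$)
$\frac{Q{\left(\left(-5\right)^{2} \right)}}{8} + P = \frac{1}{8} \left(-10\right) + 5 = - \frac{5}{4} + 5 = \frac{15}{4}$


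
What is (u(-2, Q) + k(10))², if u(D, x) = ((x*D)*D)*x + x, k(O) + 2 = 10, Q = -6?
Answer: 21316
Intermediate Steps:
k(O) = 8 (k(O) = -2 + 10 = 8)
u(D, x) = x + D²*x² (u(D, x) = ((D*x)*D)*x + x = (x*D²)*x + x = D²*x² + x = x + D²*x²)
(u(-2, Q) + k(10))² = (-6*(1 - 6*(-2)²) + 8)² = (-6*(1 - 6*4) + 8)² = (-6*(1 - 24) + 8)² = (-6*(-23) + 8)² = (138 + 8)² = 146² = 21316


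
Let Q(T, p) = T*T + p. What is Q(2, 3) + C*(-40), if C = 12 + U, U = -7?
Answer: -193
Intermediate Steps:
C = 5 (C = 12 - 7 = 5)
Q(T, p) = p + T² (Q(T, p) = T² + p = p + T²)
Q(2, 3) + C*(-40) = (3 + 2²) + 5*(-40) = (3 + 4) - 200 = 7 - 200 = -193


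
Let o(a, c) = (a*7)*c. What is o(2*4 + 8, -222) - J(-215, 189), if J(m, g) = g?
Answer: -25053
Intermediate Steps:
o(a, c) = 7*a*c (o(a, c) = (7*a)*c = 7*a*c)
o(2*4 + 8, -222) - J(-215, 189) = 7*(2*4 + 8)*(-222) - 1*189 = 7*(8 + 8)*(-222) - 189 = 7*16*(-222) - 189 = -24864 - 189 = -25053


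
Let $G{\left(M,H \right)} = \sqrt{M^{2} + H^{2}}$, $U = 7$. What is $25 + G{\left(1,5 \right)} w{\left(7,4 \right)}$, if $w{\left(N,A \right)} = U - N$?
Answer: $25$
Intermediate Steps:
$w{\left(N,A \right)} = 7 - N$
$G{\left(M,H \right)} = \sqrt{H^{2} + M^{2}}$
$25 + G{\left(1,5 \right)} w{\left(7,4 \right)} = 25 + \sqrt{5^{2} + 1^{2}} \left(7 - 7\right) = 25 + \sqrt{25 + 1} \left(7 - 7\right) = 25 + \sqrt{26} \cdot 0 = 25 + 0 = 25$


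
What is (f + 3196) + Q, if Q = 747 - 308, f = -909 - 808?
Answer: 1918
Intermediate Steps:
f = -1717
Q = 439
(f + 3196) + Q = (-1717 + 3196) + 439 = 1479 + 439 = 1918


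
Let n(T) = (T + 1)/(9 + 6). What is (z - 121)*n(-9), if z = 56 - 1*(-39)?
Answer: 208/15 ≈ 13.867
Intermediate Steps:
z = 95 (z = 56 + 39 = 95)
n(T) = 1/15 + T/15 (n(T) = (1 + T)/15 = (1 + T)*(1/15) = 1/15 + T/15)
(z - 121)*n(-9) = (95 - 121)*(1/15 + (1/15)*(-9)) = -26*(1/15 - ⅗) = -26*(-8/15) = 208/15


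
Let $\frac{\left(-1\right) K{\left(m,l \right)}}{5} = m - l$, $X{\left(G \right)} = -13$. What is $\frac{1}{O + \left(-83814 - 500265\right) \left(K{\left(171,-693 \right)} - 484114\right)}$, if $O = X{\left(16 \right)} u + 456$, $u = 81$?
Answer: $\frac{1}{285284041689} \approx 3.5053 \cdot 10^{-12}$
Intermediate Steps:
$K{\left(m,l \right)} = - 5 m + 5 l$ ($K{\left(m,l \right)} = - 5 \left(m - l\right) = - 5 m + 5 l$)
$O = -597$ ($O = \left(-13\right) 81 + 456 = -1053 + 456 = -597$)
$\frac{1}{O + \left(-83814 - 500265\right) \left(K{\left(171,-693 \right)} - 484114\right)} = \frac{1}{-597 + \left(-83814 - 500265\right) \left(\left(\left(-5\right) 171 + 5 \left(-693\right)\right) - 484114\right)} = \frac{1}{-597 - 584079 \left(\left(-855 - 3465\right) - 484114\right)} = \frac{1}{-597 - 584079 \left(-4320 - 484114\right)} = \frac{1}{-597 - -285284042286} = \frac{1}{-597 + 285284042286} = \frac{1}{285284041689}$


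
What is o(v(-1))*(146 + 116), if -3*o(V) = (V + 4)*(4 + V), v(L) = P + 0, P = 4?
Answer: -16768/3 ≈ -5589.3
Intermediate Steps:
v(L) = 4 (v(L) = 4 + 0 = 4)
o(V) = -(4 + V)**2/3 (o(V) = -(V + 4)*(4 + V)/3 = -(4 + V)*(4 + V)/3 = -(4 + V)**2/3)
o(v(-1))*(146 + 116) = (-(4 + 4)**2/3)*(146 + 116) = -1/3*8**2*262 = -1/3*64*262 = -64/3*262 = -16768/3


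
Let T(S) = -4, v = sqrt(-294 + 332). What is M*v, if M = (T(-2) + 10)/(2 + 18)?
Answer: 3*sqrt(38)/10 ≈ 1.8493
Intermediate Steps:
v = sqrt(38) ≈ 6.1644
M = 3/10 (M = (-4 + 10)/(2 + 18) = 6/20 = 6*(1/20) = 3/10 ≈ 0.30000)
M*v = 3*sqrt(38)/10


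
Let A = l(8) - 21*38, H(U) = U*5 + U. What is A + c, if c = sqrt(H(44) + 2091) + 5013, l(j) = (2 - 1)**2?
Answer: 4216 + sqrt(2355) ≈ 4264.5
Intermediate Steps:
H(U) = 6*U (H(U) = 5*U + U = 6*U)
l(j) = 1 (l(j) = 1**2 = 1)
A = -797 (A = 1 - 21*38 = 1 - 798 = -797)
c = 5013 + sqrt(2355) (c = sqrt(6*44 + 2091) + 5013 = sqrt(264 + 2091) + 5013 = sqrt(2355) + 5013 = 5013 + sqrt(2355) ≈ 5061.5)
A + c = -797 + (5013 + sqrt(2355)) = 4216 + sqrt(2355)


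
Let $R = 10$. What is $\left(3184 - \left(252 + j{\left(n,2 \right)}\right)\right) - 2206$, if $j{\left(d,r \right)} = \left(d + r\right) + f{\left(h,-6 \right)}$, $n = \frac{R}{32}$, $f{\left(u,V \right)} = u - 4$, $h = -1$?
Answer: $\frac{11659}{16} \approx 728.69$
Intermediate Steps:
$f{\left(u,V \right)} = -4 + u$
$n = \frac{5}{16}$ ($n = \frac{10}{32} = 10 \cdot \frac{1}{32} = \frac{5}{16} \approx 0.3125$)
$j{\left(d,r \right)} = -5 + d + r$ ($j{\left(d,r \right)} = \left(d + r\right) - 5 = -5 + d + r$)
$\left(3184 - \left(252 + j{\left(n,2 \right)}\right)\right) - 2206 = \left(3184 - \frac{3989}{16}\right) - 2206 = \frac{46955}{16} - 2206 = \frac{11659}{16}$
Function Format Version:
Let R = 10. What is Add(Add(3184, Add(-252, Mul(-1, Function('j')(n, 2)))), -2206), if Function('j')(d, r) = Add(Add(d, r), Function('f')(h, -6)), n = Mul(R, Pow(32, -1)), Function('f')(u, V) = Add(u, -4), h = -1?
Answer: Rational(11659, 16) ≈ 728.69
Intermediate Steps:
Function('f')(u, V) = Add(-4, u)
n = Rational(5, 16) (n = Mul(10, Pow(32, -1)) = Mul(10, Rational(1, 32)) = Rational(5, 16) ≈ 0.31250)
Function('j')(d, r) = Add(-5, d, r) (Function('j')(d, r) = Add(Add(d, r), Add(-4, -1)) = Add(Add(d, r), -5) = Add(-5, d, r))
Add(Add(3184, Add(-252, Mul(-1, Function('j')(n, 2)))), -2206) = Add(Add(3184, Add(-252, Mul(-1, Add(-5, Rational(5, 16), 2)))), -2206) = Add(Add(3184, Add(-252, Mul(-1, Rational(-43, 16)))), -2206) = Add(Add(3184, Add(-252, Rational(43, 16))), -2206) = Add(Add(3184, Rational(-3989, 16)), -2206) = Add(Rational(46955, 16), -2206) = Rational(11659, 16)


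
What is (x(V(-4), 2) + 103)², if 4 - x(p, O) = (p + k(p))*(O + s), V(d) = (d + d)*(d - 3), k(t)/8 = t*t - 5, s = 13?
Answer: 141716861209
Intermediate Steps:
k(t) = -40 + 8*t² (k(t) = 8*(t*t - 5) = 8*(t² - 5) = 8*(-5 + t²) = -40 + 8*t²)
V(d) = 2*d*(-3 + d) (V(d) = (2*d)*(-3 + d) = 2*d*(-3 + d))
x(p, O) = 4 - (13 + O)*(-40 + p + 8*p²) (x(p, O) = 4 - (p + (-40 + 8*p²))*(O + 13) = 4 - (-40 + p + 8*p²)*(13 + O) = 4 - (13 + O)*(-40 + p + 8*p²))
(x(V(-4), 2) + 103)² = ((524 - 104*64*(-3 - 4)² - 26*(-4)*(-3 - 4) - 1*2*2*(-4)*(-3 - 4) - 8*2*(-5 + (2*(-4)*(-3 - 4))²)) + 103)² = ((524 - 104*(2*(-4)*(-7))² - 26*(-4)*(-7) - 1*2*2*(-4)*(-7) - 8*2*(-5 + (2*(-4)*(-7))²)) + 103)² = ((524 - 104*56² - 13*56 - 1*2*56 - 8*2*(-5 + 56²)) + 103)² = ((524 - 104*3136 - 728 - 112 - 8*2*(-5 + 3136)) + 103)² = ((524 - 326144 - 728 - 112 - 8*2*3131) + 103)² = ((524 - 326144 - 728 - 112 - 50096) + 103)² = (-376556 + 103)² = (-376453)² = 141716861209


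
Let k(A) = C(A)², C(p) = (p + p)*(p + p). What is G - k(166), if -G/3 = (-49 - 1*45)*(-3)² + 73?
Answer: -12149327857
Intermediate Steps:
C(p) = 4*p² (C(p) = (2*p)*(2*p) = 4*p²)
G = 2319 (G = -3*((-49 - 1*45)*(-3)² + 73) = -3*((-49 - 45)*9 + 73) = -3*(-94*9 + 73) = -3*(-846 + 73) = -3*(-773) = 2319)
k(A) = 16*A⁴ (k(A) = (4*A²)² = 16*A⁴)
G - k(166) = 2319 - 16*166⁴ = 2319 - 16*759333136 = 2319 - 1*12149330176 = 2319 - 12149330176 = -12149327857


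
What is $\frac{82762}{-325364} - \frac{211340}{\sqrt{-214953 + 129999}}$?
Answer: $- \frac{41381}{162682} + \frac{105670 i \sqrt{84954}}{42477} \approx -0.25437 + 725.09 i$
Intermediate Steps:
$\frac{82762}{-325364} - \frac{211340}{\sqrt{-214953 + 129999}} = 82762 \left(- \frac{1}{325364}\right) - \frac{211340}{\sqrt{-84954}} = - \frac{41381}{162682} - \frac{211340}{i \sqrt{84954}} = - \frac{41381}{162682} - 211340 \left(- \frac{i \sqrt{84954}}{84954}\right) = - \frac{41381}{162682} + \frac{105670 i \sqrt{84954}}{42477}$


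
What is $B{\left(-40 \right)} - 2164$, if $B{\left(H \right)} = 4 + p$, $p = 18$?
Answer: $-2142$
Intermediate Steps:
$B{\left(H \right)} = 22$ ($B{\left(H \right)} = 4 + 18 = 22$)
$B{\left(-40 \right)} - 2164 = 22 - 2164 = -2142$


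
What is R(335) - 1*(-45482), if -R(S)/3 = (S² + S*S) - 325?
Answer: -626893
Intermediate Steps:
R(S) = 975 - 6*S² (R(S) = -3*((S² + S*S) - 325) = -3*((S² + S²) - 325) = -3*(2*S² - 325) = -3*(-325 + 2*S²) = 975 - 6*S²)
R(335) - 1*(-45482) = (975 - 6*335²) - 1*(-45482) = (975 - 6*112225) + 45482 = (975 - 673350) + 45482 = -672375 + 45482 = -626893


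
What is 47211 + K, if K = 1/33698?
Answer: 1590916279/33698 ≈ 47211.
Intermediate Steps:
K = 1/33698 ≈ 2.9675e-5
47211 + K = 47211 + 1/33698 = 1590916279/33698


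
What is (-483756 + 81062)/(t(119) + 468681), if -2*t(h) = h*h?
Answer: -805388/923201 ≈ -0.87239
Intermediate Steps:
t(h) = -h**2/2 (t(h) = -h*h/2 = -h**2/2)
(-483756 + 81062)/(t(119) + 468681) = (-483756 + 81062)/(-1/2*119**2 + 468681) = -402694/(-1/2*14161 + 468681) = -402694/(-14161/2 + 468681) = -402694/923201/2 = -402694*2/923201 = -805388/923201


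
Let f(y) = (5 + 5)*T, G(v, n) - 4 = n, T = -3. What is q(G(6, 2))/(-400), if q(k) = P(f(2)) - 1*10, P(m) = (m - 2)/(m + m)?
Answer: 71/3000 ≈ 0.023667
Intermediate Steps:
G(v, n) = 4 + n
f(y) = -30 (f(y) = (5 + 5)*(-3) = 10*(-3) = -30)
P(m) = (-2 + m)/(2*m) (P(m) = (-2 + m)/((2*m)) = (-2 + m)*(1/(2*m)) = (-2 + m)/(2*m))
q(k) = -142/15 (q(k) = (½)*(-2 - 30)/(-30) - 1*10 = (½)*(-1/30)*(-32) - 10 = 8/15 - 10 = -142/15)
q(G(6, 2))/(-400) = -142/15/(-400) = -142/15*(-1/400) = 71/3000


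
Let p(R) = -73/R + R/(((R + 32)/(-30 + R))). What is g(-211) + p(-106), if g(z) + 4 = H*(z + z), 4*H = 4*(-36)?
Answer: 58805989/3922 ≈ 14994.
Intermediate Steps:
H = -36 (H = (4*(-36))/4 = (¼)*(-144) = -36)
g(z) = -4 - 72*z (g(z) = -4 - 36*(z + z) = -4 - 72*z)
p(R) = -73/R + R*(-30 + R)/(32 + R) (p(R) = -73/R + R/(((32 + R)/(-30 + R))) = -73/R + R*((-30 + R)/(32 + R)) = -73/R + R*(-30 + R)/(32 + R))
g(-211) + p(-106) = (-4 - 72*(-211)) + (-2336 + (-106)³ - 73*(-106) - 30*(-106)²)/((-106)*(32 - 106)) = (-4 + 15192) - 1/106*(-2336 - 1191016 + 7738 - 30*11236)/(-74) = 15188 - 1/106*(-1/74)*(-2336 - 1191016 + 7738 - 337080) = 15188 - 1/106*(-1/74)*(-1522694) = 15188 - 761347/3922 = 58805989/3922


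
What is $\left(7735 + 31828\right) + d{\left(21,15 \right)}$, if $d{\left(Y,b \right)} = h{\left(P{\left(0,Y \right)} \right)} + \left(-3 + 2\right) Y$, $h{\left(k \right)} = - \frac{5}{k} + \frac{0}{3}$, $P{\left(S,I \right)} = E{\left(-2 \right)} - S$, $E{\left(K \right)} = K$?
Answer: $\frac{79089}{2} \approx 39545.0$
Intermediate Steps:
$P{\left(S,I \right)} = -2 - S$
$h{\left(k \right)} = - \frac{5}{k}$ ($h{\left(k \right)} = - \frac{5}{k} + 0 \cdot \frac{1}{3} = - \frac{5}{k} + 0 = - \frac{5}{k}$)
$d{\left(Y,b \right)} = \frac{5}{2} - Y$ ($d{\left(Y,b \right)} = - \frac{5}{-2 - 0} + \left(-3 + 2\right) Y = - \frac{5}{-2 + 0} - Y = - \frac{5}{-2} - Y = \left(-5\right) \left(- \frac{1}{2}\right) - Y = \frac{5}{2} - Y$)
$\left(7735 + 31828\right) + d{\left(21,15 \right)} = \left(7735 + 31828\right) + \left(\frac{5}{2} - 21\right) = 39563 + \left(\frac{5}{2} - 21\right) = 39563 - \frac{37}{2} = \frac{79089}{2}$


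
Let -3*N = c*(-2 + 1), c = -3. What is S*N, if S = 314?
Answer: -314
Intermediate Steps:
N = -1 (N = -(-1)*(-2 + 1) = -(-1)*(-1) = -1/3*3 = -1)
S*N = 314*(-1) = -314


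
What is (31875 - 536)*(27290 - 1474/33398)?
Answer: 14281651538847/16699 ≈ 8.5524e+8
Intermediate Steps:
(31875 - 536)*(27290 - 1474/33398) = 31339*(27290 - 1474*1/33398) = 31339*(27290 - 737/16699) = 31339*(455714973/16699) = 14281651538847/16699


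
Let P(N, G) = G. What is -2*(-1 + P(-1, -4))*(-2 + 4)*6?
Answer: 120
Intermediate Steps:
-2*(-1 + P(-1, -4))*(-2 + 4)*6 = -2*(-1 - 4)*(-2 + 4)*6 = -(-10)*2*6 = -2*(-10)*6 = 20*6 = 120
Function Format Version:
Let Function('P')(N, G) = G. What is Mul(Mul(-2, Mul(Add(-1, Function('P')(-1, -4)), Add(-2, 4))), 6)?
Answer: 120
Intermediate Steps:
Mul(Mul(-2, Mul(Add(-1, Function('P')(-1, -4)), Add(-2, 4))), 6) = Mul(Mul(-2, Mul(Add(-1, -4), Add(-2, 4))), 6) = Mul(Mul(-2, Mul(-5, 2)), 6) = Mul(Mul(-2, -10), 6) = Mul(20, 6) = 120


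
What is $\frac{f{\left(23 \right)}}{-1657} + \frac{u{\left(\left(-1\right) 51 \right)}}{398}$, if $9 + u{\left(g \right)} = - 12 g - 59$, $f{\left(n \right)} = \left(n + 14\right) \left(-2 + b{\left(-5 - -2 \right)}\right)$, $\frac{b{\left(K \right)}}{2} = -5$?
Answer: $\frac{539060}{329743} \approx 1.6348$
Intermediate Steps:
$b{\left(K \right)} = -10$ ($b{\left(K \right)} = 2 \left(-5\right) = -10$)
$f{\left(n \right)} = -168 - 12 n$ ($f{\left(n \right)} = \left(n + 14\right) \left(-2 - 10\right) = \left(14 + n\right) \left(-12\right) = -168 - 12 n$)
$u{\left(g \right)} = -68 - 12 g$ ($u{\left(g \right)} = -9 - \left(59 + 12 g\right) = -68 - 12 g$)
$\frac{f{\left(23 \right)}}{-1657} + \frac{u{\left(\left(-1\right) 51 \right)}}{398} = \frac{-168 - 276}{-1657} + \frac{-68 - 12 \left(\left(-1\right) 51\right)}{398} = \left(-168 - 276\right) \left(- \frac{1}{1657}\right) + \left(-68 - -612\right) \frac{1}{398} = \left(-444\right) \left(- \frac{1}{1657}\right) + \left(-68 + 612\right) \frac{1}{398} = \frac{444}{1657} + 544 \cdot \frac{1}{398} = \frac{444}{1657} + \frac{272}{199} = \frac{539060}{329743}$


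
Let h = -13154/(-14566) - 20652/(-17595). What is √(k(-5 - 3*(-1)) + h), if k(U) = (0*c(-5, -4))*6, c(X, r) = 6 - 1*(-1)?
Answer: √3789241296448215/42714795 ≈ 1.4411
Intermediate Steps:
h = 88710277/42714795 (h = -13154*(-1/14566) - 20652*(-1/17595) = 6577/7283 + 6884/5865 = 88710277/42714795 ≈ 2.0768)
c(X, r) = 7 (c(X, r) = 6 + 1 = 7)
k(U) = 0 (k(U) = (0*7)*6 = 0*6 = 0)
√(k(-5 - 3*(-1)) + h) = √(0 + 88710277/42714795) = √(88710277/42714795) = √3789241296448215/42714795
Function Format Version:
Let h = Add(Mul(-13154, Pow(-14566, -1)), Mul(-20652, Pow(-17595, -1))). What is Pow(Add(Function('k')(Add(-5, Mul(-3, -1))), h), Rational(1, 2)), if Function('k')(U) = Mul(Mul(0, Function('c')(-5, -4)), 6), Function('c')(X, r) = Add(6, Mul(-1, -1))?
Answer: Mul(Rational(1, 42714795), Pow(3789241296448215, Rational(1, 2))) ≈ 1.4411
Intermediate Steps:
h = Rational(88710277, 42714795) (h = Add(Mul(-13154, Rational(-1, 14566)), Mul(-20652, Rational(-1, 17595))) = Add(Rational(6577, 7283), Rational(6884, 5865)) = Rational(88710277, 42714795) ≈ 2.0768)
Function('c')(X, r) = 7 (Function('c')(X, r) = Add(6, 1) = 7)
Function('k')(U) = 0 (Function('k')(U) = Mul(Mul(0, 7), 6) = Mul(0, 6) = 0)
Pow(Add(Function('k')(Add(-5, Mul(-3, -1))), h), Rational(1, 2)) = Pow(Add(0, Rational(88710277, 42714795)), Rational(1, 2)) = Pow(Rational(88710277, 42714795), Rational(1, 2)) = Mul(Rational(1, 42714795), Pow(3789241296448215, Rational(1, 2)))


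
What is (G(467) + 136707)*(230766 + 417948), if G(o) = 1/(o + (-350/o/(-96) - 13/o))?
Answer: 928325758064207778/10467823 ≈ 8.8684e+10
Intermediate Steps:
G(o) = 1/(o - 449/(48*o)) (G(o) = 1/(o + (-350/o*(-1/96) - 13/o)) = 1/(o + (175/(48*o) - 13/o)) = 1/(o - 449/(48*o)))
(G(467) + 136707)*(230766 + 417948) = (48*467/(-449 + 48*467²) + 136707)*(230766 + 417948) = (48*467/(-449 + 48*218089) + 136707)*648714 = (48*467/(-449 + 10468272) + 136707)*648714 = (48*467/10467823 + 136707)*648714 = (48*467*(1/10467823) + 136707)*648714 = (22416/10467823 + 136707)*648714 = (1431024701277/10467823)*648714 = 928325758064207778/10467823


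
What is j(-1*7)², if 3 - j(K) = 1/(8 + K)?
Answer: 4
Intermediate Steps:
j(K) = 3 - 1/(8 + K)
j(-1*7)² = ((23 + 3*(-1*7))/(8 - 1*7))² = ((23 + 3*(-7))/(8 - 7))² = ((23 - 21)/1)² = (1*2)² = 2² = 4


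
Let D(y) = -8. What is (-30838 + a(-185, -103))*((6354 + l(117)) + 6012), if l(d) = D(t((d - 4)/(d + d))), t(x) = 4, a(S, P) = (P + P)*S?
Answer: 89867376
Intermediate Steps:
a(S, P) = 2*P*S (a(S, P) = (2*P)*S = 2*P*S)
l(d) = -8
(-30838 + a(-185, -103))*((6354 + l(117)) + 6012) = (-30838 + 2*(-103)*(-185))*((6354 - 8) + 6012) = (-30838 + 38110)*(6346 + 6012) = 7272*12358 = 89867376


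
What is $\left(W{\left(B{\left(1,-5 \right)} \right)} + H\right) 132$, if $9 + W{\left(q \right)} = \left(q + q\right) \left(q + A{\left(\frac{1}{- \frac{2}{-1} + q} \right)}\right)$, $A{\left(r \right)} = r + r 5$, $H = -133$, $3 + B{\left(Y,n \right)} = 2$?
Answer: $-20064$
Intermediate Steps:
$B{\left(Y,n \right)} = -1$ ($B{\left(Y,n \right)} = -3 + 2 = -1$)
$A{\left(r \right)} = 6 r$ ($A{\left(r \right)} = r + 5 r = 6 r$)
$W{\left(q \right)} = -9 + 2 q \left(q + \frac{6}{2 + q}\right)$ ($W{\left(q \right)} = -9 + \left(q + q\right) \left(q + \frac{6}{- \frac{2}{-1} + q}\right) = -9 + 2 q \left(q + \frac{6}{\left(-2\right) \left(-1\right) + q}\right) = -9 + 2 q \left(q + \frac{6}{2 + q}\right)$)
$\left(W{\left(B{\left(1,-5 \right)} \right)} + H\right) 132 = \left(\frac{12 \left(-1\right) + \left(-9 + 2 \left(-1\right)^{2}\right) \left(2 - 1\right)}{2 - 1} - 133\right) 132 = \left(\frac{-12 + \left(-9 + 2 \cdot 1\right) 1}{1} - 133\right) 132 = \left(1 \left(-12 + \left(-9 + 2\right) 1\right) - 133\right) 132 = \left(1 \left(-12 - 7\right) - 133\right) 132 = \left(1 \left(-19\right) - 133\right) 132 = \left(-19 - 133\right) 132 = \left(-152\right) 132 = -20064$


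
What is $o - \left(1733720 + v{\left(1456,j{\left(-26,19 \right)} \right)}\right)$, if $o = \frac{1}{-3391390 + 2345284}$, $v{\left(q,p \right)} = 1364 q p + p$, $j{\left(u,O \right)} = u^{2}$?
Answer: $- \frac{1406238012195481}{1046106} \approx -1.3443 \cdot 10^{9}$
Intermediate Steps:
$v{\left(q,p \right)} = p + 1364 p q$ ($v{\left(q,p \right)} = 1364 p q + p = p + 1364 p q$)
$o = - \frac{1}{1046106}$ ($o = \frac{1}{-1046106} = - \frac{1}{1046106} \approx -9.5593 \cdot 10^{-7}$)
$o - \left(1733720 + v{\left(1456,j{\left(-26,19 \right)} \right)}\right) = - \frac{1}{1046106} - \left(1733720 + \left(-26\right)^{2} \left(1 + 1364 \cdot 1456\right)\right) = - \frac{1}{1046106} - \left(1733720 + 676 \left(1 + 1985984\right)\right) = - \frac{1}{1046106} - \left(1733720 + 676 \cdot 1985985\right) = - \frac{1}{1046106} - \left(1733720 + 1342525860\right) = - \frac{1}{1046106} - 1344259580 = - \frac{1406238012195481}{1046106}$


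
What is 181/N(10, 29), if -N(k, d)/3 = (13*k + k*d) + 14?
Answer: -181/1302 ≈ -0.13902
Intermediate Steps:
N(k, d) = -42 - 39*k - 3*d*k (N(k, d) = -3*((13*k + k*d) + 14) = -3*((13*k + d*k) + 14) = -3*(14 + 13*k + d*k) = -42 - 39*k - 3*d*k)
181/N(10, 29) = 181/(-42 - 39*10 - 3*29*10) = 181/(-42 - 390 - 870) = 181/(-1302) = 181*(-1/1302) = -181/1302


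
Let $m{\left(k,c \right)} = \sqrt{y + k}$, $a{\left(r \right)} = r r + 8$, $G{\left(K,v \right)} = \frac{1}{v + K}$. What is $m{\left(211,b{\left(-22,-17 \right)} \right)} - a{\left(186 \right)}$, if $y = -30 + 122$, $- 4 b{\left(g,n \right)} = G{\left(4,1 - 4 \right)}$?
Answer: $-34604 + \sqrt{303} \approx -34587.0$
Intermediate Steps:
$G{\left(K,v \right)} = \frac{1}{K + v}$
$b{\left(g,n \right)} = - \frac{1}{4}$ ($b{\left(g,n \right)} = - \frac{1}{4 \left(4 + \left(1 - 4\right)\right)} = - \frac{1}{4 \left(4 - 3\right)} = - \frac{1}{4 \cdot 1} = \left(- \frac{1}{4}\right) 1 = - \frac{1}{4}$)
$y = 92$
$a{\left(r \right)} = 8 + r^{2}$ ($a{\left(r \right)} = r^{2} + 8 = 8 + r^{2}$)
$m{\left(k,c \right)} = \sqrt{92 + k}$
$m{\left(211,b{\left(-22,-17 \right)} \right)} - a{\left(186 \right)} = \sqrt{92 + 211} - \left(8 + 186^{2}\right) = \sqrt{303} - \left(8 + 34596\right) = \sqrt{303} - 34604 = -34604 + \sqrt{303}$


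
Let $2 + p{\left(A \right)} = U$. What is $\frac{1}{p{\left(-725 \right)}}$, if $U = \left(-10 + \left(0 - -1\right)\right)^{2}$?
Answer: $\frac{1}{79} \approx 0.012658$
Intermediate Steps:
$U = 81$ ($U = \left(-10 + \left(0 + 1\right)\right)^{2} = \left(-10 + 1\right)^{2} = \left(-9\right)^{2} = 81$)
$p{\left(A \right)} = 79$ ($p{\left(A \right)} = -2 + 81 = 79$)
$\frac{1}{p{\left(-725 \right)}} = \frac{1}{79}$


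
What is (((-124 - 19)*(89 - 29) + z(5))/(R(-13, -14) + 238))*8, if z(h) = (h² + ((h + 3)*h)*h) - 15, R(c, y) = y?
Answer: -4185/14 ≈ -298.93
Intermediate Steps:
z(h) = -15 + h² + h²*(3 + h) (z(h) = (h² + ((3 + h)*h)*h) - 15 = (h² + (h*(3 + h))*h) - 15 = (h² + h²*(3 + h)) - 15 = -15 + h² + h²*(3 + h))
(((-124 - 19)*(89 - 29) + z(5))/(R(-13, -14) + 238))*8 = (((-124 - 19)*(89 - 29) + (-15 + 5³ + 4*5²))/(-14 + 238))*8 = ((-143*60 + (-15 + 125 + 4*25))/224)*8 = ((-8580 + (-15 + 125 + 100))*(1/224))*8 = ((-8580 + 210)*(1/224))*8 = -8370*1/224*8 = -4185/112*8 = -4185/14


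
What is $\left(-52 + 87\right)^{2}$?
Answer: $1225$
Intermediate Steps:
$\left(-52 + 87\right)^{2} = 35^{2} = 1225$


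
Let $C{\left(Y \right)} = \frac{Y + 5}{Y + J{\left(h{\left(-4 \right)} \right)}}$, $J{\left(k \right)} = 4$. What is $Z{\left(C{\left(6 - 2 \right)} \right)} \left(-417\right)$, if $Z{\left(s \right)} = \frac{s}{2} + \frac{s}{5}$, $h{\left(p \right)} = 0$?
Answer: $- \frac{26271}{80} \approx -328.39$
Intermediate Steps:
$C{\left(Y \right)} = \frac{5 + Y}{4 + Y}$ ($C{\left(Y \right)} = \frac{Y + 5}{Y + 4} = \frac{5 + Y}{4 + Y}$)
$Z{\left(s \right)} = \frac{7 s}{10}$ ($Z{\left(s \right)} = s \frac{1}{2} + s \frac{1}{5} = \frac{s}{2} + \frac{s}{5} = \frac{7 s}{10}$)
$Z{\left(C{\left(6 - 2 \right)} \right)} \left(-417\right) = \frac{7 \frac{5 + \left(6 - 2\right)}{4 + \left(6 - 2\right)}}{10} \left(-417\right) = \frac{7 \frac{5 + 4}{4 + 4}}{10} \left(-417\right) = \frac{7 \cdot \frac{1}{8} \cdot 9}{10} \left(-417\right) = \frac{7}{10} \cdot \frac{9}{8} \left(-417\right) = \frac{63}{80} \left(-417\right) = - \frac{26271}{80}$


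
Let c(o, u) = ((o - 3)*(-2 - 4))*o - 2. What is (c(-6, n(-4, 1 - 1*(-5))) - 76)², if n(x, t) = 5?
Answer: 161604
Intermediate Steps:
c(o, u) = -2 + o*(18 - 6*o) (c(o, u) = ((-3 + o)*(-6))*o - 2 = (18 - 6*o)*o - 2 = o*(18 - 6*o) - 2 = -2 + o*(18 - 6*o))
(c(-6, n(-4, 1 - 1*(-5))) - 76)² = ((-2 - 6*(-6)² + 18*(-6)) - 76)² = ((-2 - 6*36 - 108) - 76)² = ((-2 - 216 - 108) - 76)² = (-326 - 76)² = (-402)² = 161604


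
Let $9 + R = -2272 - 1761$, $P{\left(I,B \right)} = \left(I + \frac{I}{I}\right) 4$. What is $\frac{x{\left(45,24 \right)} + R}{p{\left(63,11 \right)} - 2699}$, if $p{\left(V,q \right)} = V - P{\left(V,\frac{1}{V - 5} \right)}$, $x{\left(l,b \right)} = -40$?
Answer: $\frac{2041}{1446} \approx 1.4115$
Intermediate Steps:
$P{\left(I,B \right)} = 4 + 4 I$ ($P{\left(I,B \right)} = \left(I + 1\right) 4 = \left(1 + I\right) 4 = 4 + 4 I$)
$R = -4042$ ($R = -9 - 4033 = -4042$)
$p{\left(V,q \right)} = -4 - 3 V$ ($p{\left(V,q \right)} = V - \left(4 + 4 V\right) = -4 - 3 V$)
$\frac{x{\left(45,24 \right)} + R}{p{\left(63,11 \right)} - 2699} = \frac{-40 - 4042}{\left(-4 - 189\right) - 2699} = - \frac{4082}{\left(-4 - 189\right) - 2699} = - \frac{4082}{-193 - 2699} = - \frac{4082}{-2892} = \left(-4082\right) \left(- \frac{1}{2892}\right) = \frac{2041}{1446}$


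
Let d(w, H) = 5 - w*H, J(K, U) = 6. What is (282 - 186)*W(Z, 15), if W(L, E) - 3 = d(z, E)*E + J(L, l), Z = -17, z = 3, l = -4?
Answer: -56736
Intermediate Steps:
d(w, H) = 5 - H*w
W(L, E) = 9 + E*(5 - 3*E) (W(L, E) = 3 + ((5 - 1*E*3)*E + 6) = 3 + ((5 - 3*E)*E + 6) = 3 + (E*(5 - 3*E) + 6) = 3 + (6 + E*(5 - 3*E)) = 9 + E*(5 - 3*E))
(282 - 186)*W(Z, 15) = (282 - 186)*(9 - 1*15*(-5 + 3*15)) = 96*(9 - 1*15*(-5 + 45)) = 96*(9 - 1*15*40) = 96*(9 - 600) = 96*(-591) = -56736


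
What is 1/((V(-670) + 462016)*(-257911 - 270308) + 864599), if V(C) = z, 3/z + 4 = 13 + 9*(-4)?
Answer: -1/244044706214 ≈ -4.0976e-12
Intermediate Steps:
z = -1/9 (z = 3/(-4 + (13 + 9*(-4))) = 3/(-4 + (13 - 36)) = 3/(-4 - 23) = 3/(-27) = 3*(-1/27) = -1/9 ≈ -0.11111)
V(C) = -1/9
1/((V(-670) + 462016)*(-257911 - 270308) + 864599) = 1/((-1/9 + 462016)*(-257911 - 270308) + 864599) = 1/((4158143/9)*(-528219) + 864599) = 1/(-244045570813 + 864599) = 1/(-244044706214) = -1/244044706214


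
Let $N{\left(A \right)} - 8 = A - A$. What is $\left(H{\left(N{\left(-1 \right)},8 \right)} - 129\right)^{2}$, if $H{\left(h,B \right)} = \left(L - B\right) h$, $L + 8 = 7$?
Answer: $40401$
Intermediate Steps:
$L = -1$ ($L = -8 + 7 = -1$)
$N{\left(A \right)} = 8$ ($N{\left(A \right)} = 8 + \left(A - A\right) = 8 + 0 = 8$)
$H{\left(h,B \right)} = h \left(-1 - B\right)$ ($H{\left(h,B \right)} = \left(-1 - B\right) h = h \left(-1 - B\right)$)
$\left(H{\left(N{\left(-1 \right)},8 \right)} - 129\right)^{2} = \left(\left(-1\right) 8 \left(1 + 8\right) - 129\right)^{2} = \left(\left(-1\right) 8 \cdot 9 - 129\right)^{2} = \left(-72 - 129\right)^{2} = \left(-201\right)^{2} = 40401$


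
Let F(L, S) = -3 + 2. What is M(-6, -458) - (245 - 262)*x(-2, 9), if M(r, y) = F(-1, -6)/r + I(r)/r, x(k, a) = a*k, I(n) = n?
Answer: -1829/6 ≈ -304.83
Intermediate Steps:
F(L, S) = -1
M(r, y) = 1 - 1/r (M(r, y) = -1/r + r/r = -1/r + 1 = 1 - 1/r)
M(-6, -458) - (245 - 262)*x(-2, 9) = (-1 - 6)/(-6) - (245 - 262)*9*(-2) = -⅙*(-7) - (-17)*(-18) = 7/6 - 1*306 = 7/6 - 306 = -1829/6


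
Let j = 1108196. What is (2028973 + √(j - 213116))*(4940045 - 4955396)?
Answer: -31146764523 - 30702*√223770 ≈ -3.1161e+10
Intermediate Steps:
(2028973 + √(j - 213116))*(4940045 - 4955396) = (2028973 + √(1108196 - 213116))*(4940045 - 4955396) = (2028973 + √895080)*(-15351) = (2028973 + 2*√223770)*(-15351) = -31146764523 - 30702*√223770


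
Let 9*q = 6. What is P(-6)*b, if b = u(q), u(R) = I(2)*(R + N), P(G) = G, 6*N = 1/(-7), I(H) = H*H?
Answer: -108/7 ≈ -15.429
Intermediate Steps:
I(H) = H²
N = -1/42 (N = (⅙)/(-7) = (⅙)*(-⅐) = -1/42 ≈ -0.023810)
q = ⅔ (q = (⅑)*6 = ⅔ ≈ 0.66667)
u(R) = -2/21 + 4*R (u(R) = 2²*(R - 1/42) = 4*(-1/42 + R) = -2/21 + 4*R)
b = 18/7 (b = -2/21 + 4*(⅔) = -2/21 + 8/3 = 18/7 ≈ 2.5714)
P(-6)*b = -6*18/7 = -108/7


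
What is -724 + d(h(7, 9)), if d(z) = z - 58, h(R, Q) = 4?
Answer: -778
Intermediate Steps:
d(z) = -58 + z
-724 + d(h(7, 9)) = -724 + (-58 + 4) = -724 - 54 = -778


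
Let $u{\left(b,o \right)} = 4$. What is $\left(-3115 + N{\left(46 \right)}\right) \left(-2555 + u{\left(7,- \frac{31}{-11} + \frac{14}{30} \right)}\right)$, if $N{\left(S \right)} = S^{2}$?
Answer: $2548449$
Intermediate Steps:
$\left(-3115 + N{\left(46 \right)}\right) \left(-2555 + u{\left(7,- \frac{31}{-11} + \frac{14}{30} \right)}\right) = \left(-3115 + 46^{2}\right) \left(-2555 + 4\right) = \left(-3115 + 2116\right) \left(-2551\right) = \left(-999\right) \left(-2551\right) = 2548449$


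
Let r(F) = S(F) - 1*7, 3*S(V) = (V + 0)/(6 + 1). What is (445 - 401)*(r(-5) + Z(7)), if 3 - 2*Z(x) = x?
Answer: -8536/21 ≈ -406.48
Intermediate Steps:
S(V) = V/21 (S(V) = ((V + 0)/(6 + 1))/3 = (V/7)/3 = V/21)
Z(x) = 3/2 - x/2
r(F) = -7 + F/21 (r(F) = F/21 - 1*7 = F/21 - 7 = -7 + F/21)
(445 - 401)*(r(-5) + Z(7)) = (445 - 401)*((-7 + (1/21)*(-5)) + (3/2 - ½*7)) = 44*((-7 - 5/21) + (3/2 - 7/2)) = 44*(-152/21 - 2) = 44*(-194/21) = -8536/21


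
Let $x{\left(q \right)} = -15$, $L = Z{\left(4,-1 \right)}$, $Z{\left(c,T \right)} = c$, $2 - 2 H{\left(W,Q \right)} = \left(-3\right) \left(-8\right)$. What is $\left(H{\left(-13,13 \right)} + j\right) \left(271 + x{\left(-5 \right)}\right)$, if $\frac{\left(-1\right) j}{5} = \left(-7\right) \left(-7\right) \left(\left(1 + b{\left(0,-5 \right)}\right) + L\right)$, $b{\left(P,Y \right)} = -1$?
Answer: $-253696$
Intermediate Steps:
$H{\left(W,Q \right)} = -11$ ($H{\left(W,Q \right)} = 1 - \frac{\left(-3\right) \left(-8\right)}{2} = 1 - 12 = -11$)
$L = 4$
$j = -980$ ($j = - 5 \left(-7\right) \left(-7\right) \left(\left(1 - 1\right) + 4\right) = - 5 \cdot 49 \left(0 + 4\right) = - 5 \cdot 49 \cdot 4 = \left(-5\right) 196 = -980$)
$\left(H{\left(-13,13 \right)} + j\right) \left(271 + x{\left(-5 \right)}\right) = \left(-11 - 980\right) \left(271 - 15\right) = \left(-991\right) 256 = -253696$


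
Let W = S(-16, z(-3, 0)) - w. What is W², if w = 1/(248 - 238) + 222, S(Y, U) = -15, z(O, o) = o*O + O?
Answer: 5621641/100 ≈ 56216.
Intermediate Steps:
z(O, o) = O + O*o (z(O, o) = O*o + O = O + O*o)
w = 2221/10 (w = 1/10 + 222 = ⅒ + 222 = 2221/10 ≈ 222.10)
W = -2371/10 (W = -15 - 1*2221/10 = -15 - 2221/10 = -2371/10 ≈ -237.10)
W² = (-2371/10)² = 5621641/100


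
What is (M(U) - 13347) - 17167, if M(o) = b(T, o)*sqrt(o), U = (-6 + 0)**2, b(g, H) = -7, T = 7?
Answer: -30556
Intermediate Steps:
U = 36 (U = (-6)**2 = 36)
M(o) = -7*sqrt(o)
(M(U) - 13347) - 17167 = (-7*sqrt(36) - 13347) - 17167 = (-7*6 - 13347) - 17167 = (-42 - 13347) - 17167 = -13389 - 17167 = -30556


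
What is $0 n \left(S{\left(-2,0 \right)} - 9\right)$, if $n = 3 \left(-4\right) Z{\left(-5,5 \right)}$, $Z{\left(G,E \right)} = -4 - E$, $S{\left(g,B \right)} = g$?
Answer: $0$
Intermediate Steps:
$n = 108$ ($n = 3 \left(-4\right) \left(-4 - 5\right) = - 12 \left(-4 - 5\right) = \left(-12\right) \left(-9\right) = 108$)
$0 n \left(S{\left(-2,0 \right)} - 9\right) = 0 \cdot 108 \left(-2 - 9\right) = 0 \left(-2 - 9\right) = 0 \left(-11\right) = 0$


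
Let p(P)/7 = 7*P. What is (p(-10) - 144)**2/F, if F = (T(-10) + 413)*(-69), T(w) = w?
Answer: -401956/27807 ≈ -14.455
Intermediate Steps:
p(P) = 49*P (p(P) = 7*(7*P) = 49*P)
F = -27807 (F = (-10 + 413)*(-69) = 403*(-69) = -27807)
(p(-10) - 144)**2/F = (49*(-10) - 144)**2/(-27807) = (-490 - 144)**2*(-1/27807) = (-634)**2*(-1/27807) = 401956*(-1/27807) = -401956/27807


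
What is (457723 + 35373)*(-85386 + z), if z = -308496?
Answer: -194221638672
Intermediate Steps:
(457723 + 35373)*(-85386 + z) = (457723 + 35373)*(-85386 - 308496) = 493096*(-393882) = -194221638672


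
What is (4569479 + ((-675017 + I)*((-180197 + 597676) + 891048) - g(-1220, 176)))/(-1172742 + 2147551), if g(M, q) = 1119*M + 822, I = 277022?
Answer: -520781269528/974809 ≈ -5.3424e+5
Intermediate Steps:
g(M, q) = 822 + 1119*M
(4569479 + ((-675017 + I)*((-180197 + 597676) + 891048) - g(-1220, 176)))/(-1172742 + 2147551) = (4569479 + ((-675017 + 277022)*((-180197 + 597676) + 891048) - (822 + 1119*(-1220))))/(-1172742 + 2147551) = (4569479 + (-397995*(417479 + 891048) - (822 - 1365180)))/974809 = (4569479 + (-397995*1308527 - 1*(-1364358)))*(1/974809) = (4569479 + (-520787203365 + 1364358))*(1/974809) = (4569479 - 520785839007)*(1/974809) = -520781269528*1/974809 = -520781269528/974809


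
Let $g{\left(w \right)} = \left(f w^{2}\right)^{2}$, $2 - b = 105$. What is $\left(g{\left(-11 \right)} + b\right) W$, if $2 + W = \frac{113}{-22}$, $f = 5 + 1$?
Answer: $- \frac{82734761}{22} \approx -3.7607 \cdot 10^{6}$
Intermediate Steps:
$b = -103$ ($b = 2 - 105 = -103$)
$f = 6$
$W = - \frac{157}{22}$ ($W = -2 + \frac{113}{-22} = -2 + 113 \left(- \frac{1}{22}\right) = -2 - \frac{113}{22} = - \frac{157}{22} \approx -7.1364$)
$g{\left(w \right)} = 36 w^{4}$ ($g{\left(w \right)} = \left(6 w^{2}\right)^{2} = 36 w^{4}$)
$\left(g{\left(-11 \right)} + b\right) W = \left(36 \left(-11\right)^{4} - 103\right) \left(- \frac{157}{22}\right) = \left(36 \cdot 14641 - 103\right) \left(- \frac{157}{22}\right) = \left(527076 - 103\right) \left(- \frac{157}{22}\right) = 526973 \left(- \frac{157}{22}\right) = - \frac{82734761}{22}$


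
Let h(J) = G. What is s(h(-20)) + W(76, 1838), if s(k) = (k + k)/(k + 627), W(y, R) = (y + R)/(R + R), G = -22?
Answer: 45283/101090 ≈ 0.44795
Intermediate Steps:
h(J) = -22
W(y, R) = (R + y)/(2*R) (W(y, R) = (R + y)/((2*R)) = (R + y)*(1/(2*R)) = (R + y)/(2*R))
s(k) = 2*k/(627 + k) (s(k) = (2*k)/(627 + k) = 2*k/(627 + k))
s(h(-20)) + W(76, 1838) = 2*(-22)/(627 - 22) + (½)*(1838 + 76)/1838 = 2*(-22)/605 + (½)*(1/1838)*1914 = 2*(-22)*(1/605) + 957/1838 = -4/55 + 957/1838 = 45283/101090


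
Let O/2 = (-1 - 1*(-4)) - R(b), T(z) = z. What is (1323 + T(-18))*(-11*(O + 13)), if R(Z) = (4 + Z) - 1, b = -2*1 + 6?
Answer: -71775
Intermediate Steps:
b = 4 (b = -2 + 6 = 4)
R(Z) = 3 + Z
O = -8 (O = 2*((-1 - 1*(-4)) - (3 + 4)) = 2*((-1 + 4) - 1*7) = 2*(3 - 7) = 2*(-4) = -8)
(1323 + T(-18))*(-11*(O + 13)) = (1323 - 18)*(-11*(-8 + 13)) = 1305*(-11*5) = 1305*(-55) = -71775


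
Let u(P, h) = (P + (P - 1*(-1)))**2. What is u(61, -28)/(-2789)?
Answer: -15129/2789 ≈ -5.4245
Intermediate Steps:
u(P, h) = (1 + 2*P)**2 (u(P, h) = (P + (P + 1))**2 = (P + (1 + P))**2 = (1 + 2*P)**2)
u(61, -28)/(-2789) = (1 + 2*61)**2/(-2789) = (1 + 122)**2*(-1/2789) = 123**2*(-1/2789) = 15129*(-1/2789) = -15129/2789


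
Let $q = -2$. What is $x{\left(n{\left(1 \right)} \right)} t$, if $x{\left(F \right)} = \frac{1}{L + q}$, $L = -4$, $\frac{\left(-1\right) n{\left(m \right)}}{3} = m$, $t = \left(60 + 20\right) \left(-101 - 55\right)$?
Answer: $2080$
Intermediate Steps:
$t = -12480$ ($t = 80 \left(-156\right) = -12480$)
$n{\left(m \right)} = - 3 m$
$x{\left(F \right)} = - \frac{1}{6}$ ($x{\left(F \right)} = \frac{1}{-4 - 2} = \frac{1}{-6} = - \frac{1}{6}$)
$x{\left(n{\left(1 \right)} \right)} t = \left(- \frac{1}{6}\right) \left(-12480\right) = 2080$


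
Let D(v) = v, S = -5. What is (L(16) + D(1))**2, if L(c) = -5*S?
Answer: 676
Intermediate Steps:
L(c) = 25 (L(c) = -5*(-5) = 25)
(L(16) + D(1))**2 = (25 + 1)**2 = 26**2 = 676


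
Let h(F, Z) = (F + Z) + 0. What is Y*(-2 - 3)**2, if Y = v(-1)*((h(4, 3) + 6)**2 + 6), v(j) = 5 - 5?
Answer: 0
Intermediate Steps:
v(j) = 0
h(F, Z) = F + Z
Y = 0 (Y = 0*(((4 + 3) + 6)**2 + 6) = 0*((7 + 6)**2 + 6) = 0*(13**2 + 6) = 0*(169 + 6) = 0*175 = 0)
Y*(-2 - 3)**2 = 0*(-2 - 3)**2 = 0*(-5)**2 = 0*25 = 0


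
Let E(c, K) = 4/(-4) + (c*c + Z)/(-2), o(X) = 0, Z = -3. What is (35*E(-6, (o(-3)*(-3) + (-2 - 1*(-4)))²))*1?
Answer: -1225/2 ≈ -612.50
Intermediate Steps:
E(c, K) = ½ - c²/2 (E(c, K) = 4/(-4) + (c*c - 3)/(-2) = 4*(-¼) + (c² - 3)*(-½) = -1 + (-3 + c²)*(-½) = -1 + (3/2 - c²/2) = ½ - c²/2)
(35*E(-6, (o(-3)*(-3) + (-2 - 1*(-4)))²))*1 = (35*(½ - ½*(-6)²))*1 = (35*(½ - ½*36))*1 = (35*(½ - 18))*1 = (35*(-35/2))*1 = -1225/2*1 = -1225/2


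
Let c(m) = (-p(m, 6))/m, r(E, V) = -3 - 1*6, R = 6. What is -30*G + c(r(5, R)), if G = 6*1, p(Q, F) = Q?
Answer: -181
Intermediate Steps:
r(E, V) = -9 (r(E, V) = -3 - 6 = -9)
c(m) = -1 (c(m) = (-m)/m = -1)
G = 6
-30*G + c(r(5, R)) = -30*6 - 1 = -180 - 1 = -181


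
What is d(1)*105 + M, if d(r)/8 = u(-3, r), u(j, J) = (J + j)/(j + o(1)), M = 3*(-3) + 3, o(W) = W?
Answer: 834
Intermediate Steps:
M = -6 (M = -9 + 3 = -6)
u(j, J) = (J + j)/(1 + j) (u(j, J) = (J + j)/(j + 1) = (J + j)/(1 + j))
d(r) = 12 - 4*r (d(r) = 8*((r - 3)/(1 - 3)) = 8*((-3 + r)/(-2)) = 8*(-(-3 + r)/2) = 8*(3/2 - r/2) = 12 - 4*r)
d(1)*105 + M = (12 - 4*1)*105 - 6 = (12 - 4)*105 - 6 = 8*105 - 6 = 840 - 6 = 834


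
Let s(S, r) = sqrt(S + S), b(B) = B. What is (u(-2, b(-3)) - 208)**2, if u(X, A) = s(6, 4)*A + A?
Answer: 44629 + 2532*sqrt(3) ≈ 49015.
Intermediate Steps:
s(S, r) = sqrt(2)*sqrt(S) (s(S, r) = sqrt(2*S) = sqrt(2)*sqrt(S))
u(X, A) = A + 2*A*sqrt(3) (u(X, A) = (sqrt(2)*sqrt(6))*A + A = (2*sqrt(3))*A + A = 2*A*sqrt(3) + A = A + 2*A*sqrt(3))
(u(-2, b(-3)) - 208)**2 = (-3*(1 + 2*sqrt(3)) - 208)**2 = ((-3 - 6*sqrt(3)) - 208)**2 = (-211 - 6*sqrt(3))**2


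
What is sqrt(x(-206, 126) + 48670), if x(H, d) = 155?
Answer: 15*sqrt(217) ≈ 220.96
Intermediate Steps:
sqrt(x(-206, 126) + 48670) = sqrt(155 + 48670) = sqrt(48825) = 15*sqrt(217)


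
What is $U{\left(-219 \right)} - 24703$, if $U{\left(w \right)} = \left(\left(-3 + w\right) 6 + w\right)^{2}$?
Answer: $2380898$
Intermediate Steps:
$U{\left(w \right)} = \left(-18 + 7 w\right)^{2}$ ($U{\left(w \right)} = \left(\left(-18 + 6 w\right) + w\right)^{2} = \left(-18 + 7 w\right)^{2}$)
$U{\left(-219 \right)} - 24703 = \left(-18 + 7 \left(-219\right)\right)^{2} - 24703 = \left(-18 - 1533\right)^{2} - 24703 = \left(-1551\right)^{2} - 24703 = 2405601 - 24703 = 2380898$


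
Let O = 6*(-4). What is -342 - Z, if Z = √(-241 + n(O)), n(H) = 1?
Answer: -342 - 4*I*√15 ≈ -342.0 - 15.492*I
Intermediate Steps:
O = -24
Z = 4*I*√15 (Z = √(-241 + 1) = √(-240) = 4*I*√15 ≈ 15.492*I)
-342 - Z = -342 - 4*I*√15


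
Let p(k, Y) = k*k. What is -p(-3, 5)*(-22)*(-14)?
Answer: -2772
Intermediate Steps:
p(k, Y) = k**2
-p(-3, 5)*(-22)*(-14) = -(-3)**2*(-22)*(-14) = -9*(-22)*(-14) = -(-198)*(-14) = -1*2772 = -2772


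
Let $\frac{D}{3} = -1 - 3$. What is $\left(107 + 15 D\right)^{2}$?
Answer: $5329$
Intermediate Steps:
$D = -12$ ($D = 3 \left(-1 - 3\right) = 3 \left(-4\right) = -12$)
$\left(107 + 15 D\right)^{2} = \left(107 + 15 \left(-12\right)\right)^{2} = \left(107 - 180\right)^{2} = \left(-73\right)^{2} = 5329$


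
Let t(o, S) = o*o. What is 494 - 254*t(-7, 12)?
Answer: -11952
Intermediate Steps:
t(o, S) = o**2
494 - 254*t(-7, 12) = 494 - 254*(-7)**2 = 494 - 254*49 = 494 - 12446 = -11952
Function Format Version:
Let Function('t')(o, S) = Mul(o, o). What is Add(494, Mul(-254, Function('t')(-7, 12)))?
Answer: -11952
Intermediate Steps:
Function('t')(o, S) = Pow(o, 2)
Add(494, Mul(-254, Function('t')(-7, 12))) = Add(494, Mul(-254, Pow(-7, 2))) = Add(494, Mul(-254, 49)) = Add(494, -12446) = -11952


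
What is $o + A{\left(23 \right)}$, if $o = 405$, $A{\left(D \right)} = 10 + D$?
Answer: $438$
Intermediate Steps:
$o + A{\left(23 \right)} = 405 + \left(10 + 23\right) = 405 + 33 = 438$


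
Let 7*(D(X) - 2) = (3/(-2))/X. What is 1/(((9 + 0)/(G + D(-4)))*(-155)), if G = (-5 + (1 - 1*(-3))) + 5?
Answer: -113/26040 ≈ -0.0043395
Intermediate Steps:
G = 4 (G = (-5 + (1 + 3)) + 5 = (-5 + 4) + 5 = -1 + 5 = 4)
D(X) = 2 - 3/(14*X) (D(X) = 2 + ((3/(-2))/X)/7 = 2 + ((3*(-½))/X)/7 = 2 + (-3/(2*X))/7 = 2 - 3/(14*X))
1/(((9 + 0)/(G + D(-4)))*(-155)) = 1/(((9 + 0)/(4 + (2 - 3/14/(-4))))*(-155)) = 1/((9/(4 + (2 - 3/14*(-¼))))*(-155)) = 1/((9/(4 + (2 + 3/56)))*(-155)) = 1/((9/(4 + 115/56))*(-155)) = 1/((9/(339/56))*(-155)) = 1/((9*(56/339))*(-155)) = 1/((168/113)*(-155)) = 1/(-26040/113) = -113/26040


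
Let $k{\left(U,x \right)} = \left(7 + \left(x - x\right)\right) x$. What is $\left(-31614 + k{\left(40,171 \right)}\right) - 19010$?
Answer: $-49427$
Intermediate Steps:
$k{\left(U,x \right)} = 7 x$ ($k{\left(U,x \right)} = \left(7 + 0\right) x = 7 x$)
$\left(-31614 + k{\left(40,171 \right)}\right) - 19010 = \left(-31614 + 7 \cdot 171\right) - 19010 = \left(-31614 + 1197\right) - 19010 = -30417 - 19010 = -49427$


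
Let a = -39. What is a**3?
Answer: -59319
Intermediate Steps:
a**3 = (-39)**3 = -59319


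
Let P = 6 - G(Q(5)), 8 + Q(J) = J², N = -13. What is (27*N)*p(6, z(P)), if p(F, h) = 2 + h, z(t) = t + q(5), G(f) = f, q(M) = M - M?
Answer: 3159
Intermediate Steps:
q(M) = 0
Q(J) = -8 + J²
P = -11 (P = 6 - (-8 + 5²) = 6 - (-8 + 25) = 6 - 1*17 = 6 - 17 = -11)
z(t) = t (z(t) = t + 0 = t)
(27*N)*p(6, z(P)) = (27*(-13))*(2 - 11) = -351*(-9) = 3159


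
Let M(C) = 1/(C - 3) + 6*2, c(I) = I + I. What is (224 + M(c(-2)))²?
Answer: 2725801/49 ≈ 55629.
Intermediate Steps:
c(I) = 2*I
M(C) = 12 + 1/(-3 + C) (M(C) = 1/(-3 + C) + 12 = 12 + 1/(-3 + C))
(224 + M(c(-2)))² = (224 + (-35 + 12*(2*(-2)))/(-3 + 2*(-2)))² = (224 + (-35 + 12*(-4))/(-3 - 4))² = (224 + (-35 - 48)/(-7))² = (224 - ⅐*(-83))² = (224 + 83/7)² = (1651/7)² = 2725801/49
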